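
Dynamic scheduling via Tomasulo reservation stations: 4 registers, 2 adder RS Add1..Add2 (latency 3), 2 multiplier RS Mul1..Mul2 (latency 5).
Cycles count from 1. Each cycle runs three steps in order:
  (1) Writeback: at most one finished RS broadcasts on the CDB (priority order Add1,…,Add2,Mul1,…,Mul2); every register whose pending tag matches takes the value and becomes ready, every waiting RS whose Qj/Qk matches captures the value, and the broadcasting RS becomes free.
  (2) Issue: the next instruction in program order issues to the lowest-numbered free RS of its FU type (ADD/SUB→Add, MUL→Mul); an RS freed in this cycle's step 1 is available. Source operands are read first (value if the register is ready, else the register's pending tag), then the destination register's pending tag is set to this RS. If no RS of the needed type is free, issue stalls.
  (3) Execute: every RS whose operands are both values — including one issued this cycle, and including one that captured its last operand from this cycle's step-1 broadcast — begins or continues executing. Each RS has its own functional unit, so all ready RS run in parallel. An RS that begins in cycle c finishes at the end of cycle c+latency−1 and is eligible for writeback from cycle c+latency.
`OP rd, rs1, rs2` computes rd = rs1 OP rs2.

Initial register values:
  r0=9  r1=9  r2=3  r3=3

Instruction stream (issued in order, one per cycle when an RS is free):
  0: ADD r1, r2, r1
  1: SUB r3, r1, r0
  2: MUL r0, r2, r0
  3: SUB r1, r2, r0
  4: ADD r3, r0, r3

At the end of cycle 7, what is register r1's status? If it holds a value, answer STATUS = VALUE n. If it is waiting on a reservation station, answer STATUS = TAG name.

STATUS = TAG Add1

cycle 1: issue ADD r1<-Add1 // r0:9,r1:Add1,r2:3,r3:3
cycle 2: issue SUB r3<-Add2 // r0:9,r1:Add1,r2:3,r3:Add2
cycle 3: issue MUL r0<-Mul1 // r0:Mul1,r1:Add1,r2:3,r3:Add2
cycle 4: CDB Add1=12; issue SUB r1<-Add1 // r0:Mul1,r1:Add1,r2:3,r3:Add2
cycle 5: stall // r0:Mul1,r1:Add1,r2:3,r3:Add2
cycle 6: stall // r0:Mul1,r1:Add1,r2:3,r3:Add2
cycle 7: CDB Add2=3; issue ADD r3<-Add2 // r0:Mul1,r1:Add1,r2:3,r3:Add2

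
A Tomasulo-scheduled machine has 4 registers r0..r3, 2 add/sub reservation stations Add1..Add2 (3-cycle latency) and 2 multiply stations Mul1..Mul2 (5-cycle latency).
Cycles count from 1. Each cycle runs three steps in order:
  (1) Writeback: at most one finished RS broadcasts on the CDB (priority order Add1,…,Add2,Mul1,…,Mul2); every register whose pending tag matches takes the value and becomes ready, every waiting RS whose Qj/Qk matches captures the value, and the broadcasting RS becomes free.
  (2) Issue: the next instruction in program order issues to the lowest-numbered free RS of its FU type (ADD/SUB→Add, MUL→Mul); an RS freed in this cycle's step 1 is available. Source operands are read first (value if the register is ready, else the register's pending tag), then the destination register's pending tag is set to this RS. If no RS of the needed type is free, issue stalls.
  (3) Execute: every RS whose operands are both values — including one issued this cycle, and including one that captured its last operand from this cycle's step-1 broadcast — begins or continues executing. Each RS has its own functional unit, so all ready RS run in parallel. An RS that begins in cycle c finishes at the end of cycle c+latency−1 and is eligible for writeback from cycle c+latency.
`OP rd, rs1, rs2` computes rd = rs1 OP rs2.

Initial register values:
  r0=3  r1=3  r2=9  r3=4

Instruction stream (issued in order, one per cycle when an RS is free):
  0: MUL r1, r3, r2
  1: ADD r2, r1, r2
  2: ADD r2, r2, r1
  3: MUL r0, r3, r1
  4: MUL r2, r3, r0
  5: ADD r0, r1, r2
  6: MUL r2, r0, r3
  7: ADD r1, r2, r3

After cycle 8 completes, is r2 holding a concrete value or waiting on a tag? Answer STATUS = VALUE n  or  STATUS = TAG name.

c1: issue MUL r1<-Mul1 | r0:3,r1:Mul1,r2:9,r3:4
c2: issue ADD r2<-Add1 | r0:3,r1:Mul1,r2:Add1,r3:4
c3: issue ADD r2<-Add2 | r0:3,r1:Mul1,r2:Add2,r3:4
c4: issue MUL r0<-Mul2 | r0:Mul2,r1:Mul1,r2:Add2,r3:4
c5: stall | r0:Mul2,r1:Mul1,r2:Add2,r3:4
c6: CDB Mul1=36; issue MUL r2<-Mul1 | r0:Mul2,r1:36,r2:Mul1,r3:4
c7: stall | r0:Mul2,r1:36,r2:Mul1,r3:4
c8: stall | r0:Mul2,r1:36,r2:Mul1,r3:4

STATUS = TAG Mul1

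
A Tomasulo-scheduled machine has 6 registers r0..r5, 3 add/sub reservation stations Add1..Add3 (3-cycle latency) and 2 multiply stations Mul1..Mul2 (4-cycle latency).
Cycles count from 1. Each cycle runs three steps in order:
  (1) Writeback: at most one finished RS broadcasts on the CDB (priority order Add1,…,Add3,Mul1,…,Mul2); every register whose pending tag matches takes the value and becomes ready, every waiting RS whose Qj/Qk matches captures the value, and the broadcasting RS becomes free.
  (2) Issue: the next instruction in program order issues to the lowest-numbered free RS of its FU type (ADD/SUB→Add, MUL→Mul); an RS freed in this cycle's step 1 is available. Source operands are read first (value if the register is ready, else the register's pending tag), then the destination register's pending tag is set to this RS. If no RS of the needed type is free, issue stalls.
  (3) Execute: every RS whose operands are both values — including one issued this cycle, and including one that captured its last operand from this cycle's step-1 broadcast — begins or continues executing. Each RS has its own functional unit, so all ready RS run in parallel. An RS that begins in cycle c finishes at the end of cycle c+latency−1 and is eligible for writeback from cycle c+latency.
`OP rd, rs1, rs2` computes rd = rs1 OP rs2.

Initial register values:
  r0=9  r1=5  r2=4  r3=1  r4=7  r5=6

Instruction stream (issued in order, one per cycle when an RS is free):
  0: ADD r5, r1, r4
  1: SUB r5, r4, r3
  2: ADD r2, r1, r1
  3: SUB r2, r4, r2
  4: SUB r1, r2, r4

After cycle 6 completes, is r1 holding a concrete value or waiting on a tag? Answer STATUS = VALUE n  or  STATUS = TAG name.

  c1: issue ADD r5<-Add1  regs: r0:9,r1:5,r2:4,r3:1,r4:7,r5:Add1
  c2: issue SUB r5<-Add2  regs: r0:9,r1:5,r2:4,r3:1,r4:7,r5:Add2
  c3: issue ADD r2<-Add3  regs: r0:9,r1:5,r2:Add3,r3:1,r4:7,r5:Add2
  c4: CDB Add1=12; issue SUB r2<-Add1  regs: r0:9,r1:5,r2:Add1,r3:1,r4:7,r5:Add2
  c5: CDB Add2=6; issue SUB r1<-Add2  regs: r0:9,r1:Add2,r2:Add1,r3:1,r4:7,r5:6
  c6: CDB Add3=10  regs: r0:9,r1:Add2,r2:Add1,r3:1,r4:7,r5:6

STATUS = TAG Add2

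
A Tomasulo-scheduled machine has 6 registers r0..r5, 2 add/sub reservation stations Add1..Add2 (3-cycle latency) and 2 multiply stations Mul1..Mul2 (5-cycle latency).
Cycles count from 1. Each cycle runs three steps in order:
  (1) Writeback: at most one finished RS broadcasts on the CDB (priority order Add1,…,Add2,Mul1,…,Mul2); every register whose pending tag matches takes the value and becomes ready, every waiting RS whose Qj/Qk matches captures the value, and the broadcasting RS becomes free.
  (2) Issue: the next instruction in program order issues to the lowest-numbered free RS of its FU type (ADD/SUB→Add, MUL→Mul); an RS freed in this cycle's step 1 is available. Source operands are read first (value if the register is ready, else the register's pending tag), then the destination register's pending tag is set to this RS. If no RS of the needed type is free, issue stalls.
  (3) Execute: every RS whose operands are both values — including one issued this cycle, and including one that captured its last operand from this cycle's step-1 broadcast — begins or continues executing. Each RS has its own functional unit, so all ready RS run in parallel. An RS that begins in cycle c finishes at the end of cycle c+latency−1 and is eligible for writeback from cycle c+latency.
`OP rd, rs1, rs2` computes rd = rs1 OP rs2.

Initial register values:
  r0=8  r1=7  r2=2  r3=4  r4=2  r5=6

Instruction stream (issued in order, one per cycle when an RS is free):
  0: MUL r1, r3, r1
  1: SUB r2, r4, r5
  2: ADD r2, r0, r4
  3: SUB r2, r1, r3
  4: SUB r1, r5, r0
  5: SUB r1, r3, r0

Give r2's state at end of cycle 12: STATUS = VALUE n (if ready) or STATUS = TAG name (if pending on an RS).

cycle 1: issue MUL r1<-Mul1 // r0:8,r1:Mul1,r2:2,r3:4,r4:2,r5:6
cycle 2: issue SUB r2<-Add1 // r0:8,r1:Mul1,r2:Add1,r3:4,r4:2,r5:6
cycle 3: issue ADD r2<-Add2 // r0:8,r1:Mul1,r2:Add2,r3:4,r4:2,r5:6
cycle 4: stall // r0:8,r1:Mul1,r2:Add2,r3:4,r4:2,r5:6
cycle 5: CDB Add1=-4; issue SUB r2<-Add1 // r0:8,r1:Mul1,r2:Add1,r3:4,r4:2,r5:6
cycle 6: CDB Add2=10; issue SUB r1<-Add2 // r0:8,r1:Add2,r2:Add1,r3:4,r4:2,r5:6
cycle 7: CDB Mul1=28; stall // r0:8,r1:Add2,r2:Add1,r3:4,r4:2,r5:6
cycle 8: stall // r0:8,r1:Add2,r2:Add1,r3:4,r4:2,r5:6
cycle 9: CDB Add2=-2; issue SUB r1<-Add2 // r0:8,r1:Add2,r2:Add1,r3:4,r4:2,r5:6
cycle 10: CDB Add1=24 // r0:8,r1:Add2,r2:24,r3:4,r4:2,r5:6
cycle 11: - // r0:8,r1:Add2,r2:24,r3:4,r4:2,r5:6
cycle 12: CDB Add2=-4 // r0:8,r1:-4,r2:24,r3:4,r4:2,r5:6

STATUS = VALUE 24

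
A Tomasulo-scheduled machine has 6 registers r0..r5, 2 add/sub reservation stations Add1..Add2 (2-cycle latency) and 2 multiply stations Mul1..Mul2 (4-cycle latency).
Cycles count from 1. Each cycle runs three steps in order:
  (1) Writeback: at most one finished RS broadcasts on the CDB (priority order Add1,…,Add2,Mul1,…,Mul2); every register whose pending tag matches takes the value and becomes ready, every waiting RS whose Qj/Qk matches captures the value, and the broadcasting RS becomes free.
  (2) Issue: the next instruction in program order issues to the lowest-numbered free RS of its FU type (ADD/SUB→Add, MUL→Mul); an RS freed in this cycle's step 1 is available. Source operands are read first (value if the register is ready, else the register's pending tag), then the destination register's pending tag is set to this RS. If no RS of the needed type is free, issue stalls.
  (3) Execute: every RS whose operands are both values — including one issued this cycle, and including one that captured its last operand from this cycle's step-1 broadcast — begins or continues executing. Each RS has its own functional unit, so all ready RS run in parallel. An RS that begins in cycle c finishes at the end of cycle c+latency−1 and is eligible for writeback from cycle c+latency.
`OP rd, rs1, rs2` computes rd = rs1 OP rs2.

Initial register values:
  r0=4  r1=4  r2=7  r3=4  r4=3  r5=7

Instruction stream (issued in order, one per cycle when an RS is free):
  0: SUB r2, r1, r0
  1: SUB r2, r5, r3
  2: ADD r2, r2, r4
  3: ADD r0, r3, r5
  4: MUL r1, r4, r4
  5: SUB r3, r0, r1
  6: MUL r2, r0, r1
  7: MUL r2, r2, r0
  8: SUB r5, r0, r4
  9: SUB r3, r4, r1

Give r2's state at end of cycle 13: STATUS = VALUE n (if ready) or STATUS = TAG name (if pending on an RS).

c1: issue SUB r2<-Add1 | r0:4,r1:4,r2:Add1,r3:4,r4:3,r5:7
c2: issue SUB r2<-Add2 | r0:4,r1:4,r2:Add2,r3:4,r4:3,r5:7
c3: CDB Add1=0; issue ADD r2<-Add1 | r0:4,r1:4,r2:Add1,r3:4,r4:3,r5:7
c4: CDB Add2=3; issue ADD r0<-Add2 | r0:Add2,r1:4,r2:Add1,r3:4,r4:3,r5:7
c5: issue MUL r1<-Mul1 | r0:Add2,r1:Mul1,r2:Add1,r3:4,r4:3,r5:7
c6: CDB Add1=6; issue SUB r3<-Add1 | r0:Add2,r1:Mul1,r2:6,r3:Add1,r4:3,r5:7
c7: CDB Add2=11; issue MUL r2<-Mul2 | r0:11,r1:Mul1,r2:Mul2,r3:Add1,r4:3,r5:7
c8: stall | r0:11,r1:Mul1,r2:Mul2,r3:Add1,r4:3,r5:7
c9: CDB Mul1=9; issue MUL r2<-Mul1 | r0:11,r1:9,r2:Mul1,r3:Add1,r4:3,r5:7
c10: issue SUB r5<-Add2 | r0:11,r1:9,r2:Mul1,r3:Add1,r4:3,r5:Add2
c11: CDB Add1=2; issue SUB r3<-Add1 | r0:11,r1:9,r2:Mul1,r3:Add1,r4:3,r5:Add2
c12: CDB Add2=8 | r0:11,r1:9,r2:Mul1,r3:Add1,r4:3,r5:8
c13: CDB Add1=-6 | r0:11,r1:9,r2:Mul1,r3:-6,r4:3,r5:8

STATUS = TAG Mul1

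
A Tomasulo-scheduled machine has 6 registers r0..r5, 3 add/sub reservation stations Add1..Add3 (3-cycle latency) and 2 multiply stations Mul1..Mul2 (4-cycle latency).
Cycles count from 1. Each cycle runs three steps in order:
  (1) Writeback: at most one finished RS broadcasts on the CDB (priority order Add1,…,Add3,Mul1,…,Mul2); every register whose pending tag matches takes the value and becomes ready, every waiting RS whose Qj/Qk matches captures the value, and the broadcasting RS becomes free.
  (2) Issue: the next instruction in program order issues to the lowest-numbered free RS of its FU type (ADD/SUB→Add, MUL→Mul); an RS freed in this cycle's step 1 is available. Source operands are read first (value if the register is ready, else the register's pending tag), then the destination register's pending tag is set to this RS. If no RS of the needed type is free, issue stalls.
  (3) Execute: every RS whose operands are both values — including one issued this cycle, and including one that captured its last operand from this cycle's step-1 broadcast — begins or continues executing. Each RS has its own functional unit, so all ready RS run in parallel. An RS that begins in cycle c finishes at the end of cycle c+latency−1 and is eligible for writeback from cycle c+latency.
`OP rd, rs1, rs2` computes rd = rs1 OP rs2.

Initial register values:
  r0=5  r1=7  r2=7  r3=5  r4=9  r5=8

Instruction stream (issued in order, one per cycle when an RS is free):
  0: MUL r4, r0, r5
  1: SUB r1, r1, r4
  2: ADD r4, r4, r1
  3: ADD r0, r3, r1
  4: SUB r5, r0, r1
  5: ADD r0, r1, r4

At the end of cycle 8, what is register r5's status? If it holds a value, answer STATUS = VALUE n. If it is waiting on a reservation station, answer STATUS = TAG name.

cycle 1: issue MUL r4<-Mul1 // r0:5,r1:7,r2:7,r3:5,r4:Mul1,r5:8
cycle 2: issue SUB r1<-Add1 // r0:5,r1:Add1,r2:7,r3:5,r4:Mul1,r5:8
cycle 3: issue ADD r4<-Add2 // r0:5,r1:Add1,r2:7,r3:5,r4:Add2,r5:8
cycle 4: issue ADD r0<-Add3 // r0:Add3,r1:Add1,r2:7,r3:5,r4:Add2,r5:8
cycle 5: CDB Mul1=40; stall // r0:Add3,r1:Add1,r2:7,r3:5,r4:Add2,r5:8
cycle 6: stall // r0:Add3,r1:Add1,r2:7,r3:5,r4:Add2,r5:8
cycle 7: stall // r0:Add3,r1:Add1,r2:7,r3:5,r4:Add2,r5:8
cycle 8: CDB Add1=-33; issue SUB r5<-Add1 // r0:Add3,r1:-33,r2:7,r3:5,r4:Add2,r5:Add1

STATUS = TAG Add1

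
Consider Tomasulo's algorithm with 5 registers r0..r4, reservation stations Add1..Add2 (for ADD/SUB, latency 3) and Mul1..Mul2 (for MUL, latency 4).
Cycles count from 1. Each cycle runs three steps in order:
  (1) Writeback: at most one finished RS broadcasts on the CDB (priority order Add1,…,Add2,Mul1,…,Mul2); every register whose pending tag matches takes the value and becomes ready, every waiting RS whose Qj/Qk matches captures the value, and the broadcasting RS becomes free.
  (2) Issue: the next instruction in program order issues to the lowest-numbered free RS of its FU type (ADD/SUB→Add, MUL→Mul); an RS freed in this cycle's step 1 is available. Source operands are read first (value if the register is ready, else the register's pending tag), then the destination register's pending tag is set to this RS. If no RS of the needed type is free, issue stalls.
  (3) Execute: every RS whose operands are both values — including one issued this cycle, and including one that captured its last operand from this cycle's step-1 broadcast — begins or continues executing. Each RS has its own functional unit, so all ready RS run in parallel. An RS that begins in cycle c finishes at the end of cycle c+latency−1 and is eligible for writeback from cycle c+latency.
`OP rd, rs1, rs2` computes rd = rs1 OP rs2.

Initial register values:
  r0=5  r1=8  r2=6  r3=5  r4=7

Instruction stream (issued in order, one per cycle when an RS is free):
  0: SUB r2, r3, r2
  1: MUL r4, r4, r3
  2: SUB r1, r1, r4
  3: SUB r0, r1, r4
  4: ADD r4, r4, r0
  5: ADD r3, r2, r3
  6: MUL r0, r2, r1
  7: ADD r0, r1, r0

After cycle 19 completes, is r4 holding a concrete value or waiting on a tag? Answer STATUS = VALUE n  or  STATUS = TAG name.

STATUS = VALUE -27

  c1: issue SUB r2<-Add1  regs: r0:5,r1:8,r2:Add1,r3:5,r4:7
  c2: issue MUL r4<-Mul1  regs: r0:5,r1:8,r2:Add1,r3:5,r4:Mul1
  c3: issue SUB r1<-Add2  regs: r0:5,r1:Add2,r2:Add1,r3:5,r4:Mul1
  c4: CDB Add1=-1; issue SUB r0<-Add1  regs: r0:Add1,r1:Add2,r2:-1,r3:5,r4:Mul1
  c5: stall  regs: r0:Add1,r1:Add2,r2:-1,r3:5,r4:Mul1
  c6: CDB Mul1=35; stall  regs: r0:Add1,r1:Add2,r2:-1,r3:5,r4:35
  c7: stall  regs: r0:Add1,r1:Add2,r2:-1,r3:5,r4:35
  c8: stall  regs: r0:Add1,r1:Add2,r2:-1,r3:5,r4:35
  c9: CDB Add2=-27; issue ADD r4<-Add2  regs: r0:Add1,r1:-27,r2:-1,r3:5,r4:Add2
  c10: stall  regs: r0:Add1,r1:-27,r2:-1,r3:5,r4:Add2
  c11: stall  regs: r0:Add1,r1:-27,r2:-1,r3:5,r4:Add2
  c12: CDB Add1=-62; issue ADD r3<-Add1  regs: r0:-62,r1:-27,r2:-1,r3:Add1,r4:Add2
  c13: issue MUL r0<-Mul1  regs: r0:Mul1,r1:-27,r2:-1,r3:Add1,r4:Add2
  c14: stall  regs: r0:Mul1,r1:-27,r2:-1,r3:Add1,r4:Add2
  c15: CDB Add1=4; issue ADD r0<-Add1  regs: r0:Add1,r1:-27,r2:-1,r3:4,r4:Add2
  c16: CDB Add2=-27  regs: r0:Add1,r1:-27,r2:-1,r3:4,r4:-27
  c17: CDB Mul1=27  regs: r0:Add1,r1:-27,r2:-1,r3:4,r4:-27
  c18: -  regs: r0:Add1,r1:-27,r2:-1,r3:4,r4:-27
  c19: -  regs: r0:Add1,r1:-27,r2:-1,r3:4,r4:-27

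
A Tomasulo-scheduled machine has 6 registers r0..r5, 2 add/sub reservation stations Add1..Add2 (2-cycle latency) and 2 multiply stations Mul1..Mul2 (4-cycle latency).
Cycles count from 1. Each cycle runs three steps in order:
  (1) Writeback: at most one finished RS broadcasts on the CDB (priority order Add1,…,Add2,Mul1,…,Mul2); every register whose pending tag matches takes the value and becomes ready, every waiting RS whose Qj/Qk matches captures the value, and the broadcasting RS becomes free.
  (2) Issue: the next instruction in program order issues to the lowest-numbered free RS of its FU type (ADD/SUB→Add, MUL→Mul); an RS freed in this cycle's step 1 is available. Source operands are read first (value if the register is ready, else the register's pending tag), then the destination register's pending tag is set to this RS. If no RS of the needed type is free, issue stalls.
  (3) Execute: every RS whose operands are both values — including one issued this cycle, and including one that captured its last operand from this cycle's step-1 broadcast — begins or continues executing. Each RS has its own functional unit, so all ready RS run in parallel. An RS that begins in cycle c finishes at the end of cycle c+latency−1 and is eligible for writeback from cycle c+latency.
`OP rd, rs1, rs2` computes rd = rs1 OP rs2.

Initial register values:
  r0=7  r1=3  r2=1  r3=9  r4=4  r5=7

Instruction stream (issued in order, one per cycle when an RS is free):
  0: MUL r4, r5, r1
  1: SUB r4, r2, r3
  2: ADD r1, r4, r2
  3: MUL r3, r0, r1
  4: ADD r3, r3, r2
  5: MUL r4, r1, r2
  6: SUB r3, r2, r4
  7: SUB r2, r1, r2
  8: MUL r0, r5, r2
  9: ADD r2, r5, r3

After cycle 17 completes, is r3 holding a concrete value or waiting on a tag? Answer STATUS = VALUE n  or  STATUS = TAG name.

STATUS = VALUE 8

cycle 1: issue MUL r4<-Mul1 // r0:7,r1:3,r2:1,r3:9,r4:Mul1,r5:7
cycle 2: issue SUB r4<-Add1 // r0:7,r1:3,r2:1,r3:9,r4:Add1,r5:7
cycle 3: issue ADD r1<-Add2 // r0:7,r1:Add2,r2:1,r3:9,r4:Add1,r5:7
cycle 4: CDB Add1=-8; issue MUL r3<-Mul2 // r0:7,r1:Add2,r2:1,r3:Mul2,r4:-8,r5:7
cycle 5: CDB Mul1=21; issue ADD r3<-Add1 // r0:7,r1:Add2,r2:1,r3:Add1,r4:-8,r5:7
cycle 6: CDB Add2=-7; issue MUL r4<-Mul1 // r0:7,r1:-7,r2:1,r3:Add1,r4:Mul1,r5:7
cycle 7: issue SUB r3<-Add2 // r0:7,r1:-7,r2:1,r3:Add2,r4:Mul1,r5:7
cycle 8: stall // r0:7,r1:-7,r2:1,r3:Add2,r4:Mul1,r5:7
cycle 9: stall // r0:7,r1:-7,r2:1,r3:Add2,r4:Mul1,r5:7
cycle 10: CDB Mul1=-7; stall // r0:7,r1:-7,r2:1,r3:Add2,r4:-7,r5:7
cycle 11: CDB Mul2=-49; stall // r0:7,r1:-7,r2:1,r3:Add2,r4:-7,r5:7
cycle 12: CDB Add2=8; issue SUB r2<-Add2 // r0:7,r1:-7,r2:Add2,r3:8,r4:-7,r5:7
cycle 13: CDB Add1=-48; issue MUL r0<-Mul1 // r0:Mul1,r1:-7,r2:Add2,r3:8,r4:-7,r5:7
cycle 14: CDB Add2=-8; issue ADD r2<-Add1 // r0:Mul1,r1:-7,r2:Add1,r3:8,r4:-7,r5:7
cycle 15: - // r0:Mul1,r1:-7,r2:Add1,r3:8,r4:-7,r5:7
cycle 16: CDB Add1=15 // r0:Mul1,r1:-7,r2:15,r3:8,r4:-7,r5:7
cycle 17: - // r0:Mul1,r1:-7,r2:15,r3:8,r4:-7,r5:7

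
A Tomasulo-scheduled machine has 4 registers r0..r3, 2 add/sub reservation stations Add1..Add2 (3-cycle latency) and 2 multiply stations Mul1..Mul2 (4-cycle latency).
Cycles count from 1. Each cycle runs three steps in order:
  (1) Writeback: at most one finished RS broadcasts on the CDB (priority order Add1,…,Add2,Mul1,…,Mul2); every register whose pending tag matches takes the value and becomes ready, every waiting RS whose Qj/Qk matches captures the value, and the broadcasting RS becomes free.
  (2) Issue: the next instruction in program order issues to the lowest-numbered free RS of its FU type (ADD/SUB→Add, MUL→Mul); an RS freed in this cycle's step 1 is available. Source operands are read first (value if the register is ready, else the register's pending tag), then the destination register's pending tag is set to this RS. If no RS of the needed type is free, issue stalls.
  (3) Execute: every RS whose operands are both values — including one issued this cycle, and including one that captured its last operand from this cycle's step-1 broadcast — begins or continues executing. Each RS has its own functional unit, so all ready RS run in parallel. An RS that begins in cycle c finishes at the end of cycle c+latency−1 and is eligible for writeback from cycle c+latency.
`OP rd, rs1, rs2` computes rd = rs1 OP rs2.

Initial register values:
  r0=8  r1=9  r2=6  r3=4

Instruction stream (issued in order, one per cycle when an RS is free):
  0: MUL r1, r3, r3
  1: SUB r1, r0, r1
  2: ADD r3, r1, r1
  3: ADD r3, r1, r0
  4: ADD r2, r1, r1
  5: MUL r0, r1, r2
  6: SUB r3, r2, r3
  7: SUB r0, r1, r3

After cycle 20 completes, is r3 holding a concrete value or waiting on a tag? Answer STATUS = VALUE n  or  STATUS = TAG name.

STATUS = VALUE -16

cycle 1: issue MUL r1<-Mul1 // r0:8,r1:Mul1,r2:6,r3:4
cycle 2: issue SUB r1<-Add1 // r0:8,r1:Add1,r2:6,r3:4
cycle 3: issue ADD r3<-Add2 // r0:8,r1:Add1,r2:6,r3:Add2
cycle 4: stall // r0:8,r1:Add1,r2:6,r3:Add2
cycle 5: CDB Mul1=16; stall // r0:8,r1:Add1,r2:6,r3:Add2
cycle 6: stall // r0:8,r1:Add1,r2:6,r3:Add2
cycle 7: stall // r0:8,r1:Add1,r2:6,r3:Add2
cycle 8: CDB Add1=-8; issue ADD r3<-Add1 // r0:8,r1:-8,r2:6,r3:Add1
cycle 9: stall // r0:8,r1:-8,r2:6,r3:Add1
cycle 10: stall // r0:8,r1:-8,r2:6,r3:Add1
cycle 11: CDB Add1=0; issue ADD r2<-Add1 // r0:8,r1:-8,r2:Add1,r3:0
cycle 12: CDB Add2=-16; issue MUL r0<-Mul1 // r0:Mul1,r1:-8,r2:Add1,r3:0
cycle 13: issue SUB r3<-Add2 // r0:Mul1,r1:-8,r2:Add1,r3:Add2
cycle 14: CDB Add1=-16; issue SUB r0<-Add1 // r0:Add1,r1:-8,r2:-16,r3:Add2
cycle 15: - // r0:Add1,r1:-8,r2:-16,r3:Add2
cycle 16: - // r0:Add1,r1:-8,r2:-16,r3:Add2
cycle 17: CDB Add2=-16 // r0:Add1,r1:-8,r2:-16,r3:-16
cycle 18: CDB Mul1=128 // r0:Add1,r1:-8,r2:-16,r3:-16
cycle 19: - // r0:Add1,r1:-8,r2:-16,r3:-16
cycle 20: CDB Add1=8 // r0:8,r1:-8,r2:-16,r3:-16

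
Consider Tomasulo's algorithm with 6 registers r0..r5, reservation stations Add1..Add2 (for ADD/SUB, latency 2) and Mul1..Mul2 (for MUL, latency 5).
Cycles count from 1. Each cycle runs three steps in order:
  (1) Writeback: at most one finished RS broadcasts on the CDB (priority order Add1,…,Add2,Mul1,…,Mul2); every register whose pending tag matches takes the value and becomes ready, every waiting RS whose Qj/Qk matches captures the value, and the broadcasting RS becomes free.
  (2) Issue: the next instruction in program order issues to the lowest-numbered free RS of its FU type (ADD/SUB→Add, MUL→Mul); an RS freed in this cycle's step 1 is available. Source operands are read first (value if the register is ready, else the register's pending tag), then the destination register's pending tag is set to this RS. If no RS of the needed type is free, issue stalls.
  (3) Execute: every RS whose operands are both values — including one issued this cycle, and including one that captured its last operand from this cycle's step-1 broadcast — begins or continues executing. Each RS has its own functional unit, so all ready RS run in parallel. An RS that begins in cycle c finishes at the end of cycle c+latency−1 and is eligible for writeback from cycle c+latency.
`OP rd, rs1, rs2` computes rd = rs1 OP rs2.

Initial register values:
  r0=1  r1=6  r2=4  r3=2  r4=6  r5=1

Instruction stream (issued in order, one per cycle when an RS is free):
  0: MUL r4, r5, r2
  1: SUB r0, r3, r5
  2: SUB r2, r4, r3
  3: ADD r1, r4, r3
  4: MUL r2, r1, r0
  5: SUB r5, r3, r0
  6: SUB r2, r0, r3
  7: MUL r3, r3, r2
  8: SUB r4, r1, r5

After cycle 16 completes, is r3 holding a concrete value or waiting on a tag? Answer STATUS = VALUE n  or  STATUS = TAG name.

STATUS = VALUE -2

  c1: issue MUL r4<-Mul1  regs: r0:1,r1:6,r2:4,r3:2,r4:Mul1,r5:1
  c2: issue SUB r0<-Add1  regs: r0:Add1,r1:6,r2:4,r3:2,r4:Mul1,r5:1
  c3: issue SUB r2<-Add2  regs: r0:Add1,r1:6,r2:Add2,r3:2,r4:Mul1,r5:1
  c4: CDB Add1=1; issue ADD r1<-Add1  regs: r0:1,r1:Add1,r2:Add2,r3:2,r4:Mul1,r5:1
  c5: issue MUL r2<-Mul2  regs: r0:1,r1:Add1,r2:Mul2,r3:2,r4:Mul1,r5:1
  c6: CDB Mul1=4; stall  regs: r0:1,r1:Add1,r2:Mul2,r3:2,r4:4,r5:1
  c7: stall  regs: r0:1,r1:Add1,r2:Mul2,r3:2,r4:4,r5:1
  c8: CDB Add1=6; issue SUB r5<-Add1  regs: r0:1,r1:6,r2:Mul2,r3:2,r4:4,r5:Add1
  c9: CDB Add2=2; issue SUB r2<-Add2  regs: r0:1,r1:6,r2:Add2,r3:2,r4:4,r5:Add1
  c10: CDB Add1=1; issue MUL r3<-Mul1  regs: r0:1,r1:6,r2:Add2,r3:Mul1,r4:4,r5:1
  c11: CDB Add2=-1; issue SUB r4<-Add1  regs: r0:1,r1:6,r2:-1,r3:Mul1,r4:Add1,r5:1
  c12: -  regs: r0:1,r1:6,r2:-1,r3:Mul1,r4:Add1,r5:1
  c13: CDB Add1=5  regs: r0:1,r1:6,r2:-1,r3:Mul1,r4:5,r5:1
  c14: CDB Mul2=6  regs: r0:1,r1:6,r2:-1,r3:Mul1,r4:5,r5:1
  c15: -  regs: r0:1,r1:6,r2:-1,r3:Mul1,r4:5,r5:1
  c16: CDB Mul1=-2  regs: r0:1,r1:6,r2:-1,r3:-2,r4:5,r5:1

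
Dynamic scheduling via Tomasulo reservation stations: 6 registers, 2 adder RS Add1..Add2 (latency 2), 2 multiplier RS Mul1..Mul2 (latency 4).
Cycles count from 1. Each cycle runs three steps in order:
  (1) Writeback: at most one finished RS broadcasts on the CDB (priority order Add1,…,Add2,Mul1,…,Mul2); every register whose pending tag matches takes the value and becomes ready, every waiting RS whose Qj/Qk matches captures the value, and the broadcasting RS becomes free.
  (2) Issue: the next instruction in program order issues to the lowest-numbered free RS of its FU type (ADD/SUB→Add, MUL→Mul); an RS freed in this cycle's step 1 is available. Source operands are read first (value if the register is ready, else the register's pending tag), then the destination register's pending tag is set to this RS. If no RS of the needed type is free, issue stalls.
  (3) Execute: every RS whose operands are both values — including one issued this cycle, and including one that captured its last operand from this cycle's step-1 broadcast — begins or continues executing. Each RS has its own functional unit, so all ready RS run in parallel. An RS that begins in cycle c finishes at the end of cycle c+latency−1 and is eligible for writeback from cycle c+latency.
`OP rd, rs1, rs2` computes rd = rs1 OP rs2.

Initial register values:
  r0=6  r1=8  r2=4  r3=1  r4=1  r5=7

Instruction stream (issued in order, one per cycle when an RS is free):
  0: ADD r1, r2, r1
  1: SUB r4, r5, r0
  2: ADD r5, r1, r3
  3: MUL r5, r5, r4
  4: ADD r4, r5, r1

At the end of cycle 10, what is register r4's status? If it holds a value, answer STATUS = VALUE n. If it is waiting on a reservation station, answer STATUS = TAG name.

  c1: issue ADD r1<-Add1  regs: r0:6,r1:Add1,r2:4,r3:1,r4:1,r5:7
  c2: issue SUB r4<-Add2  regs: r0:6,r1:Add1,r2:4,r3:1,r4:Add2,r5:7
  c3: CDB Add1=12; issue ADD r5<-Add1  regs: r0:6,r1:12,r2:4,r3:1,r4:Add2,r5:Add1
  c4: CDB Add2=1; issue MUL r5<-Mul1  regs: r0:6,r1:12,r2:4,r3:1,r4:1,r5:Mul1
  c5: CDB Add1=13; issue ADD r4<-Add1  regs: r0:6,r1:12,r2:4,r3:1,r4:Add1,r5:Mul1
  c6: -  regs: r0:6,r1:12,r2:4,r3:1,r4:Add1,r5:Mul1
  c7: -  regs: r0:6,r1:12,r2:4,r3:1,r4:Add1,r5:Mul1
  c8: -  regs: r0:6,r1:12,r2:4,r3:1,r4:Add1,r5:Mul1
  c9: CDB Mul1=13  regs: r0:6,r1:12,r2:4,r3:1,r4:Add1,r5:13
  c10: -  regs: r0:6,r1:12,r2:4,r3:1,r4:Add1,r5:13

STATUS = TAG Add1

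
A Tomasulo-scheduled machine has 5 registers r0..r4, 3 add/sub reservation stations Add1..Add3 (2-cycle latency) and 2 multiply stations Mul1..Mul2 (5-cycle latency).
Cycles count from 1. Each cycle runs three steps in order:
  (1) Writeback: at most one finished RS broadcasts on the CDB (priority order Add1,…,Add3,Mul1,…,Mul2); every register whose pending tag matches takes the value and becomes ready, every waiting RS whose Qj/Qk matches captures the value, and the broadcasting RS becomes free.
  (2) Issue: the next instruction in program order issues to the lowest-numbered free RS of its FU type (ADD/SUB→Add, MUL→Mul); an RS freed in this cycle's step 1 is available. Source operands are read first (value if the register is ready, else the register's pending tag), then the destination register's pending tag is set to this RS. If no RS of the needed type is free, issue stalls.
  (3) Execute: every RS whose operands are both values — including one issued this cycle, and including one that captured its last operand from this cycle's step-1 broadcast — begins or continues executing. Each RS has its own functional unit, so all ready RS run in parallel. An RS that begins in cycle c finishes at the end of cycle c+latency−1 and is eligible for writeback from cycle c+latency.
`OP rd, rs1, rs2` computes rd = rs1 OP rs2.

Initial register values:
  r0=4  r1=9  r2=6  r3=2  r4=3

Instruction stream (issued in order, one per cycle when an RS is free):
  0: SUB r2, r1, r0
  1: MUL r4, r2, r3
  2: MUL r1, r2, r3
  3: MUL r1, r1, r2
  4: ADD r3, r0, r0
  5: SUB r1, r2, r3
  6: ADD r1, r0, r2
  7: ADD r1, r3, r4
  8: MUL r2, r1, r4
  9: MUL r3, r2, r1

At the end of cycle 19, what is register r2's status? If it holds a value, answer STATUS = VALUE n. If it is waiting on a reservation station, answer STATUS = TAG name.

STATUS = TAG Mul2

  c1: issue SUB r2<-Add1  regs: r0:4,r1:9,r2:Add1,r3:2,r4:3
  c2: issue MUL r4<-Mul1  regs: r0:4,r1:9,r2:Add1,r3:2,r4:Mul1
  c3: CDB Add1=5; issue MUL r1<-Mul2  regs: r0:4,r1:Mul2,r2:5,r3:2,r4:Mul1
  c4: stall  regs: r0:4,r1:Mul2,r2:5,r3:2,r4:Mul1
  c5: stall  regs: r0:4,r1:Mul2,r2:5,r3:2,r4:Mul1
  c6: stall  regs: r0:4,r1:Mul2,r2:5,r3:2,r4:Mul1
  c7: stall  regs: r0:4,r1:Mul2,r2:5,r3:2,r4:Mul1
  c8: CDB Mul1=10; issue MUL r1<-Mul1  regs: r0:4,r1:Mul1,r2:5,r3:2,r4:10
  c9: CDB Mul2=10; issue ADD r3<-Add1  regs: r0:4,r1:Mul1,r2:5,r3:Add1,r4:10
  c10: issue SUB r1<-Add2  regs: r0:4,r1:Add2,r2:5,r3:Add1,r4:10
  c11: CDB Add1=8; issue ADD r1<-Add1  regs: r0:4,r1:Add1,r2:5,r3:8,r4:10
  c12: issue ADD r1<-Add3  regs: r0:4,r1:Add3,r2:5,r3:8,r4:10
  c13: CDB Add1=9; issue MUL r2<-Mul2  regs: r0:4,r1:Add3,r2:Mul2,r3:8,r4:10
  c14: CDB Add2=-3; stall  regs: r0:4,r1:Add3,r2:Mul2,r3:8,r4:10
  c15: CDB Add3=18; stall  regs: r0:4,r1:18,r2:Mul2,r3:8,r4:10
  c16: CDB Mul1=50; issue MUL r3<-Mul1  regs: r0:4,r1:18,r2:Mul2,r3:Mul1,r4:10
  c17: -  regs: r0:4,r1:18,r2:Mul2,r3:Mul1,r4:10
  c18: -  regs: r0:4,r1:18,r2:Mul2,r3:Mul1,r4:10
  c19: -  regs: r0:4,r1:18,r2:Mul2,r3:Mul1,r4:10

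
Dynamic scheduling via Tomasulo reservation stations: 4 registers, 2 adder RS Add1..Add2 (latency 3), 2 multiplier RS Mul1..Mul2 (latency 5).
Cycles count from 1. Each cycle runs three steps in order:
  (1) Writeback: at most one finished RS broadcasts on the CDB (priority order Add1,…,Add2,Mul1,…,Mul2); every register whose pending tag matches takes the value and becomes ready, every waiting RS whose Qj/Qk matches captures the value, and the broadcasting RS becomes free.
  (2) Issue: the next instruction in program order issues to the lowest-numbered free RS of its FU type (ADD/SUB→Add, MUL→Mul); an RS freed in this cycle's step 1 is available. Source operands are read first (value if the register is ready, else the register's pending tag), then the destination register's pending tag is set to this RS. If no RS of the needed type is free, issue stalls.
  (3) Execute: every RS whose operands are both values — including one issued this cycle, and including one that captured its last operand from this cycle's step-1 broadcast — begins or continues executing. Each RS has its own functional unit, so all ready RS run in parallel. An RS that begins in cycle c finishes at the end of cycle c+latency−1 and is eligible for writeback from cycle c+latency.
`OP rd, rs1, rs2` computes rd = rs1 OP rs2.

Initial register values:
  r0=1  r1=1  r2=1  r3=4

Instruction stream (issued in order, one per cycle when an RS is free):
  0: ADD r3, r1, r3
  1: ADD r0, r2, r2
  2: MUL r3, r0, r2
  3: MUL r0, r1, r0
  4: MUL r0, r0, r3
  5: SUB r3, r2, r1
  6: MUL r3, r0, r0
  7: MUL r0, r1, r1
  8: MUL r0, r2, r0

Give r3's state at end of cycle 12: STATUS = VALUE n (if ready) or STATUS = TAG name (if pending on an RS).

c1: issue ADD r3<-Add1 | r0:1,r1:1,r2:1,r3:Add1
c2: issue ADD r0<-Add2 | r0:Add2,r1:1,r2:1,r3:Add1
c3: issue MUL r3<-Mul1 | r0:Add2,r1:1,r2:1,r3:Mul1
c4: CDB Add1=5; issue MUL r0<-Mul2 | r0:Mul2,r1:1,r2:1,r3:Mul1
c5: CDB Add2=2; stall | r0:Mul2,r1:1,r2:1,r3:Mul1
c6: stall | r0:Mul2,r1:1,r2:1,r3:Mul1
c7: stall | r0:Mul2,r1:1,r2:1,r3:Mul1
c8: stall | r0:Mul2,r1:1,r2:1,r3:Mul1
c9: stall | r0:Mul2,r1:1,r2:1,r3:Mul1
c10: CDB Mul1=2; issue MUL r0<-Mul1 | r0:Mul1,r1:1,r2:1,r3:2
c11: CDB Mul2=2; issue SUB r3<-Add1 | r0:Mul1,r1:1,r2:1,r3:Add1
c12: issue MUL r3<-Mul2 | r0:Mul1,r1:1,r2:1,r3:Mul2

STATUS = TAG Mul2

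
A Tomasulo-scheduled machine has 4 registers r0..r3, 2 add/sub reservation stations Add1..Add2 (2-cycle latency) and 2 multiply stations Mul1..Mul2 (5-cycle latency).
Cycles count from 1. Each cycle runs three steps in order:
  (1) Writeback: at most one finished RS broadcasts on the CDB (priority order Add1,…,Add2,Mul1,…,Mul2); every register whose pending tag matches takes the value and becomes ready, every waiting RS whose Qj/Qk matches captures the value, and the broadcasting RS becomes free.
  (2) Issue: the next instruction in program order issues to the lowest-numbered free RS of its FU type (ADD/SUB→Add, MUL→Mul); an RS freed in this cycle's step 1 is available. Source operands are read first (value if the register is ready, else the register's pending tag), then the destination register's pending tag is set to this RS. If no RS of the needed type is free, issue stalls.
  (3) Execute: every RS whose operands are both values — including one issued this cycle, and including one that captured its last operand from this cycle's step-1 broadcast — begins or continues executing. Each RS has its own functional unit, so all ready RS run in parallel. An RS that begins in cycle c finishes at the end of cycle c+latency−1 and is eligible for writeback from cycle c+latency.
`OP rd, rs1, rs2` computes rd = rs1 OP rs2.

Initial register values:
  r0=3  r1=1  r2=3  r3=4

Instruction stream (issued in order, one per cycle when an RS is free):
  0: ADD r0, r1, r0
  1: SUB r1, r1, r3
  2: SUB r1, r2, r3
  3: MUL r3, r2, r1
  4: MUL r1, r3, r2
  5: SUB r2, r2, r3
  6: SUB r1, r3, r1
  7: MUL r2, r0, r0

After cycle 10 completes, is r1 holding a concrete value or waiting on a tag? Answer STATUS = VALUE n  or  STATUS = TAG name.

  c1: issue ADD r0<-Add1  regs: r0:Add1,r1:1,r2:3,r3:4
  c2: issue SUB r1<-Add2  regs: r0:Add1,r1:Add2,r2:3,r3:4
  c3: CDB Add1=4; issue SUB r1<-Add1  regs: r0:4,r1:Add1,r2:3,r3:4
  c4: CDB Add2=-3; issue MUL r3<-Mul1  regs: r0:4,r1:Add1,r2:3,r3:Mul1
  c5: CDB Add1=-1; issue MUL r1<-Mul2  regs: r0:4,r1:Mul2,r2:3,r3:Mul1
  c6: issue SUB r2<-Add1  regs: r0:4,r1:Mul2,r2:Add1,r3:Mul1
  c7: issue SUB r1<-Add2  regs: r0:4,r1:Add2,r2:Add1,r3:Mul1
  c8: stall  regs: r0:4,r1:Add2,r2:Add1,r3:Mul1
  c9: stall  regs: r0:4,r1:Add2,r2:Add1,r3:Mul1
  c10: CDB Mul1=-3; issue MUL r2<-Mul1  regs: r0:4,r1:Add2,r2:Mul1,r3:-3

STATUS = TAG Add2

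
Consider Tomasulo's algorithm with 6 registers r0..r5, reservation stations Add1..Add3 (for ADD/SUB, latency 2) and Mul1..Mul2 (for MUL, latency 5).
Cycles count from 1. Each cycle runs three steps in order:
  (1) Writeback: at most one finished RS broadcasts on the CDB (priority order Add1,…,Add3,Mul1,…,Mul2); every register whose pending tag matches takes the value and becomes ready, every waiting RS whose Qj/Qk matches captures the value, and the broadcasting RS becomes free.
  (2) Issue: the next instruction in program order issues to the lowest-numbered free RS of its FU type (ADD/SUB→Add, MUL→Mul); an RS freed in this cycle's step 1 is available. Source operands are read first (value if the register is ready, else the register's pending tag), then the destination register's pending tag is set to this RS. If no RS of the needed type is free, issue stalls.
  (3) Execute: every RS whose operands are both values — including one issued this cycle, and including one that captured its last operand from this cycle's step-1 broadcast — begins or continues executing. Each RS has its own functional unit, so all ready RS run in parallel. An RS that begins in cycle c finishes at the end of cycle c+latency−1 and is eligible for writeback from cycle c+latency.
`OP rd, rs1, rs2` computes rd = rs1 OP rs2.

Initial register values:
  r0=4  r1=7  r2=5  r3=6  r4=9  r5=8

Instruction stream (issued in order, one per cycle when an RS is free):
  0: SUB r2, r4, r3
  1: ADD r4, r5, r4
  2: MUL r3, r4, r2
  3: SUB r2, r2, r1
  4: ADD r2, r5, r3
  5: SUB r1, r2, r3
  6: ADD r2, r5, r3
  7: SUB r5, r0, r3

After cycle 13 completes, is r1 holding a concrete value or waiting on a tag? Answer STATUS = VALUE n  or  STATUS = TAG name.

  c1: issue SUB r2<-Add1  regs: r0:4,r1:7,r2:Add1,r3:6,r4:9,r5:8
  c2: issue ADD r4<-Add2  regs: r0:4,r1:7,r2:Add1,r3:6,r4:Add2,r5:8
  c3: CDB Add1=3; issue MUL r3<-Mul1  regs: r0:4,r1:7,r2:3,r3:Mul1,r4:Add2,r5:8
  c4: CDB Add2=17; issue SUB r2<-Add1  regs: r0:4,r1:7,r2:Add1,r3:Mul1,r4:17,r5:8
  c5: issue ADD r2<-Add2  regs: r0:4,r1:7,r2:Add2,r3:Mul1,r4:17,r5:8
  c6: CDB Add1=-4; issue SUB r1<-Add1  regs: r0:4,r1:Add1,r2:Add2,r3:Mul1,r4:17,r5:8
  c7: issue ADD r2<-Add3  regs: r0:4,r1:Add1,r2:Add3,r3:Mul1,r4:17,r5:8
  c8: stall  regs: r0:4,r1:Add1,r2:Add3,r3:Mul1,r4:17,r5:8
  c9: CDB Mul1=51; stall  regs: r0:4,r1:Add1,r2:Add3,r3:51,r4:17,r5:8
  c10: stall  regs: r0:4,r1:Add1,r2:Add3,r3:51,r4:17,r5:8
  c11: CDB Add2=59; issue SUB r5<-Add2  regs: r0:4,r1:Add1,r2:Add3,r3:51,r4:17,r5:Add2
  c12: CDB Add3=59  regs: r0:4,r1:Add1,r2:59,r3:51,r4:17,r5:Add2
  c13: CDB Add1=8  regs: r0:4,r1:8,r2:59,r3:51,r4:17,r5:Add2

STATUS = VALUE 8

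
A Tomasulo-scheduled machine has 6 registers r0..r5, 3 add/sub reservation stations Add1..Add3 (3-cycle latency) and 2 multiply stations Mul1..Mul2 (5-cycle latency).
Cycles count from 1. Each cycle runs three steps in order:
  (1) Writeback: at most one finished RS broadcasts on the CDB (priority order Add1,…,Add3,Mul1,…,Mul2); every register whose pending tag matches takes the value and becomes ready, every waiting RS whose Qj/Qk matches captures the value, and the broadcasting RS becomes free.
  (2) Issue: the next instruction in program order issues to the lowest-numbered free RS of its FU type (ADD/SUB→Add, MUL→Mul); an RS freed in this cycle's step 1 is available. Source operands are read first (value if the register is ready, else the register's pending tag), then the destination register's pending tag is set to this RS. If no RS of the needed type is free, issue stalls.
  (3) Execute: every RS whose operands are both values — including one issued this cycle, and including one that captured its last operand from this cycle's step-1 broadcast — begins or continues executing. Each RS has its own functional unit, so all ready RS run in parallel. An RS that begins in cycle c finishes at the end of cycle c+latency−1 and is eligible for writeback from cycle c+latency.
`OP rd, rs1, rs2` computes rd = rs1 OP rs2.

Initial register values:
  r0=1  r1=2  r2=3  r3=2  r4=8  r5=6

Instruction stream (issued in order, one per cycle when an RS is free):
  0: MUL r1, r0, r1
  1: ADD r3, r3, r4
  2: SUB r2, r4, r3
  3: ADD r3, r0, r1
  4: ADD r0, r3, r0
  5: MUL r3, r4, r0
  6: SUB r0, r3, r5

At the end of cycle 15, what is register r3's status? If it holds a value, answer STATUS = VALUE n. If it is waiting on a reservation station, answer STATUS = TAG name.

  c1: issue MUL r1<-Mul1  regs: r0:1,r1:Mul1,r2:3,r3:2,r4:8,r5:6
  c2: issue ADD r3<-Add1  regs: r0:1,r1:Mul1,r2:3,r3:Add1,r4:8,r5:6
  c3: issue SUB r2<-Add2  regs: r0:1,r1:Mul1,r2:Add2,r3:Add1,r4:8,r5:6
  c4: issue ADD r3<-Add3  regs: r0:1,r1:Mul1,r2:Add2,r3:Add3,r4:8,r5:6
  c5: CDB Add1=10; issue ADD r0<-Add1  regs: r0:Add1,r1:Mul1,r2:Add2,r3:Add3,r4:8,r5:6
  c6: CDB Mul1=2; issue MUL r3<-Mul1  regs: r0:Add1,r1:2,r2:Add2,r3:Mul1,r4:8,r5:6
  c7: stall  regs: r0:Add1,r1:2,r2:Add2,r3:Mul1,r4:8,r5:6
  c8: CDB Add2=-2; issue SUB r0<-Add2  regs: r0:Add2,r1:2,r2:-2,r3:Mul1,r4:8,r5:6
  c9: CDB Add3=3  regs: r0:Add2,r1:2,r2:-2,r3:Mul1,r4:8,r5:6
  c10: -  regs: r0:Add2,r1:2,r2:-2,r3:Mul1,r4:8,r5:6
  c11: -  regs: r0:Add2,r1:2,r2:-2,r3:Mul1,r4:8,r5:6
  c12: CDB Add1=4  regs: r0:Add2,r1:2,r2:-2,r3:Mul1,r4:8,r5:6
  c13: -  regs: r0:Add2,r1:2,r2:-2,r3:Mul1,r4:8,r5:6
  c14: -  regs: r0:Add2,r1:2,r2:-2,r3:Mul1,r4:8,r5:6
  c15: -  regs: r0:Add2,r1:2,r2:-2,r3:Mul1,r4:8,r5:6

STATUS = TAG Mul1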